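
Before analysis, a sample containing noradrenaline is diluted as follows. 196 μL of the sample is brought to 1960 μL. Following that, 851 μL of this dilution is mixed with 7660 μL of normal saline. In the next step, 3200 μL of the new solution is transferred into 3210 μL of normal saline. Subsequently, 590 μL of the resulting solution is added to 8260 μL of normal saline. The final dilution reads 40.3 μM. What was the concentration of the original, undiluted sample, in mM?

121 mM

Overall dilution factor = 10 × 10.00 × 2.003 × 15 = 3005.
Original = 40.3 μM × 3005 = 1.21 × 10⁵ μM = 121 mM.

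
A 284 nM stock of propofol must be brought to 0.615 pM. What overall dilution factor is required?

Factor = C₀/C_target = 284 nM / 0.615 pM = 4.62 × 10⁵.

4.62 × 10⁵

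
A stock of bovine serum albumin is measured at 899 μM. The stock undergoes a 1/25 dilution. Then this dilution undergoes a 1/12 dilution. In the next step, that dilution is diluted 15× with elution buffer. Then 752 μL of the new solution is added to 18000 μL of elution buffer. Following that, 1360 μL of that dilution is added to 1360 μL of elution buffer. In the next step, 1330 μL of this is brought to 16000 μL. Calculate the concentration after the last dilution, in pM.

Overall dilution factor = 25 × 12 × 15 × 24.94 × 2 × 12.03 = 2.70 × 10⁶.
899 μM / 2.70 × 10⁶ = 3.33 × 10⁻⁴ μM = 333 pM.

333 pM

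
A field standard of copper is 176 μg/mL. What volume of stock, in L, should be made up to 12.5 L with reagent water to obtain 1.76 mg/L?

0.125 L

1.76 mg/L = 1.76 μg/mL.
V₁ = C₂V₂/C₁ = 1.76 × 12.5 / 176 = 0.125 L.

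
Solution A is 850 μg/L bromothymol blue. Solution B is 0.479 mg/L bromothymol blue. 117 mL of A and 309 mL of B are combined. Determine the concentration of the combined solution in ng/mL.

C_B = 0.479 mg/L = 479 μg/L.
C_mix = (C_A·V_A + C_B·V_B)/(V_A + V_B) = (850×117 + 479×309) / 426.0 = 581 μg/L = 581 ng/mL.

581 ng/mL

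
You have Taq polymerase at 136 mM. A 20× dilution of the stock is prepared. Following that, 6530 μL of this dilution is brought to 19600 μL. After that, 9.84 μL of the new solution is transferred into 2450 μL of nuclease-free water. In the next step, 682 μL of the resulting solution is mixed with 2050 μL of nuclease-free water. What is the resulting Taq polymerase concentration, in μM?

2.26 μM

Overall dilution factor = 20 × 3.002 × 250.0 × 4.006 = 6.01 × 10⁴.
136 mM / 6.01 × 10⁴ = 2.26 × 10⁻³ mM = 2.26 μM.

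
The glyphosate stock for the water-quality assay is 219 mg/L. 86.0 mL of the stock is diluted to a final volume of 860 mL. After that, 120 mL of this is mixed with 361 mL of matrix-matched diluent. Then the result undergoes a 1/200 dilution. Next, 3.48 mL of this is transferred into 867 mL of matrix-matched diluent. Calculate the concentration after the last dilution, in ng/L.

Overall dilution factor = 10 × 4.008 × 200 × 250.1 = 2.01 × 10⁶.
219 mg/L / 2.01 × 10⁶ = 1.09 × 10⁻⁴ mg/L = 109 ng/L.

109 ng/L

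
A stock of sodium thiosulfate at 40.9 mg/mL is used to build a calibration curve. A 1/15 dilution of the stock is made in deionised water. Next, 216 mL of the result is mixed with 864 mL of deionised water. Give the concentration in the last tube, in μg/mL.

545 μg/mL

Overall dilution factor = 15 × 5 = 75.0.
40.9 mg/mL / 75.0 = 0.545 mg/mL = 545 μg/mL.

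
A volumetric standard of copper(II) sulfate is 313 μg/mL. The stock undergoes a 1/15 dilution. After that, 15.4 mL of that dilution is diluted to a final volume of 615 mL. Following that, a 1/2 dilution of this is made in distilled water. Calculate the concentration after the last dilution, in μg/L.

261 μg/L

Overall dilution factor = 15 × 39.94 × 2 = 1198.
313 μg/mL / 1198 = 0.261 μg/mL = 261 μg/L.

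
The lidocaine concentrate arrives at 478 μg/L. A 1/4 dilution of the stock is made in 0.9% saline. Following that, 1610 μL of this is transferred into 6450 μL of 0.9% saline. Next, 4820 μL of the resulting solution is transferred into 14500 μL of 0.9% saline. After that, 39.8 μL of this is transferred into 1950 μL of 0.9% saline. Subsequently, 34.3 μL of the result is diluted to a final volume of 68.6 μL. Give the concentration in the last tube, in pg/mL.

59.6 pg/mL

Overall dilution factor = 4 × 5.006 × 4.008 × 49.99 × 2 = 8026.
478 μg/L / 8026 = 0.0596 μg/L = 59.6 pg/mL.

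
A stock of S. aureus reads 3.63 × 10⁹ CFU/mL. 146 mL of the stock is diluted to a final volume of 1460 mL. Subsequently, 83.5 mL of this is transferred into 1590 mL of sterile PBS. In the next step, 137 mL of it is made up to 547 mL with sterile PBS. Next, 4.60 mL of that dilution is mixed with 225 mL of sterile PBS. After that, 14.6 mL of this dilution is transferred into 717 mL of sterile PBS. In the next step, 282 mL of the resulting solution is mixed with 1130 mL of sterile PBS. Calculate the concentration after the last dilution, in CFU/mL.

Overall dilution factor = 10 × 20.04 × 3.993 × 49.91 × 50.11 × 5.007 = 1.00 × 10⁷.
3.63 × 10⁹ CFU/mL / 1.00 × 10⁷ = 362 CFU/mL.

362 CFU/mL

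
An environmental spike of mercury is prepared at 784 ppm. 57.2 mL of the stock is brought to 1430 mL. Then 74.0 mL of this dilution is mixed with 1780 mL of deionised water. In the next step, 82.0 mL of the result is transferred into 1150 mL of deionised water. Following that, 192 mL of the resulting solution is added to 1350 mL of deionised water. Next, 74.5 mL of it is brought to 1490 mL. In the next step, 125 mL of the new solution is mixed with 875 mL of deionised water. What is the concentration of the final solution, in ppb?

0.0648 ppb

Overall dilution factor = 25 × 25.05 × 15.02 × 8.031 × 20 × 8 = 1.21 × 10⁷.
784 ppm / 1.21 × 10⁷ = 6.48 × 10⁻⁵ ppm = 0.0648 ppb.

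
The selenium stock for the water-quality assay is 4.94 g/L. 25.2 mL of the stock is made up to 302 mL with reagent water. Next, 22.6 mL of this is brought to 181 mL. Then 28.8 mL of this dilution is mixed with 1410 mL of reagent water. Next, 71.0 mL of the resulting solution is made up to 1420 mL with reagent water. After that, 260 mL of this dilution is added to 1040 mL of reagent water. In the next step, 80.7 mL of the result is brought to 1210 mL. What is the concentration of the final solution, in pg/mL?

Overall dilution factor = 11.98 × 8.009 × 49.96 × 20 × 5 × 14.99 = 7.19 × 10⁶.
4.94 g/L / 7.19 × 10⁶ = 6.87 × 10⁻⁷ g/L = 687 pg/mL.

687 pg/mL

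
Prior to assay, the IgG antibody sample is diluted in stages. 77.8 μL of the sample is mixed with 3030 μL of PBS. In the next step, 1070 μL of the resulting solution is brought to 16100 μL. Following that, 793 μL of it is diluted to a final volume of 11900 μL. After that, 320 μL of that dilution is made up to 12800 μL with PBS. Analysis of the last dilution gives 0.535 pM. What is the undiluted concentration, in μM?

0.193 μM

Overall dilution factor = 39.95 × 15.05 × 15.01 × 40 = 3.61 × 10⁵.
Original = 0.535 pM × 3.61 × 10⁵ = 1.93 × 10⁵ pM = 0.193 μM.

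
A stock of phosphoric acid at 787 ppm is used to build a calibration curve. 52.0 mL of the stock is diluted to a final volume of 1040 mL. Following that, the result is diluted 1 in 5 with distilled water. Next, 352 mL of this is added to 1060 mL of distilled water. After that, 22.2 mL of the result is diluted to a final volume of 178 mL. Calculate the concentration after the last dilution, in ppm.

Overall dilution factor = 20 × 5 × 4.011 × 8.018 = 3216.
787 ppm / 3216 = 0.245 ppm.

0.245 ppm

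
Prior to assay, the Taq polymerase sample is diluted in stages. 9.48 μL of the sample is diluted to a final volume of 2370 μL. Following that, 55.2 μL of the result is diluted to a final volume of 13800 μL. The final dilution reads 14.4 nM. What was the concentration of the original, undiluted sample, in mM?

Overall dilution factor = 250 × 250 = 6.25 × 10⁴.
Original = 14.4 nM × 6.25 × 10⁴ = 9.00 × 10⁵ nM = 0.900 mM.

0.900 mM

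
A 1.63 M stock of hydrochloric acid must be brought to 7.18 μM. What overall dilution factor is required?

2.27 × 10⁵

Factor = C₀/C_target = 1.63 M / 7.18 μM = 2.27 × 10⁵.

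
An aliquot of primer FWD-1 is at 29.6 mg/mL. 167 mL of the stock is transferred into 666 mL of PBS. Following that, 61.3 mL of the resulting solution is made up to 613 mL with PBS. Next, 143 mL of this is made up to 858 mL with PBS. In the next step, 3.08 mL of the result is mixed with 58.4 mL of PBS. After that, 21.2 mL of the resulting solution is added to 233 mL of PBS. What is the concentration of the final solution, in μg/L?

Overall dilution factor = 4.988 × 10 × 6 × 19.96 × 11.99 = 7.16 × 10⁴.
29.6 mg/mL / 7.16 × 10⁴ = 4.13 × 10⁻⁴ mg/mL = 413 μg/L.

413 μg/L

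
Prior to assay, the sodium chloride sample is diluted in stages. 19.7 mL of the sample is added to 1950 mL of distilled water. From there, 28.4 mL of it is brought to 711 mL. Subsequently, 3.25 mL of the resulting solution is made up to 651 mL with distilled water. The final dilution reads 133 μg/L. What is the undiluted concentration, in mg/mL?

Overall dilution factor = 99.98 × 25.04 × 200.3 = 5.01 × 10⁵.
Original = 133 μg/L × 5.01 × 10⁵ = 6.67 × 10⁷ μg/L = 66.7 mg/mL.

66.7 mg/mL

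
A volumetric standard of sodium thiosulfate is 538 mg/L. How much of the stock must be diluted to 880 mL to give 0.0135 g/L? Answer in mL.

22.1 mL

0.0135 g/L = 13.5 mg/L.
V₁ = C₂V₂/C₁ = 13.5 × 880 / 538 = 22.1 mL.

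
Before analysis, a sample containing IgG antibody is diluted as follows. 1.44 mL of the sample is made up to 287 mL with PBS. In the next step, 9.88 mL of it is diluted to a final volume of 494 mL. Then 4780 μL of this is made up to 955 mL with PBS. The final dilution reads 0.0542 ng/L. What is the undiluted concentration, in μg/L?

Overall dilution factor = 199.3 × 50 × 199.8 = 1.99 × 10⁶.
Original = 0.0542 ng/L × 1.99 × 10⁶ = 1.08 × 10⁵ ng/L = 108 μg/L.

108 μg/L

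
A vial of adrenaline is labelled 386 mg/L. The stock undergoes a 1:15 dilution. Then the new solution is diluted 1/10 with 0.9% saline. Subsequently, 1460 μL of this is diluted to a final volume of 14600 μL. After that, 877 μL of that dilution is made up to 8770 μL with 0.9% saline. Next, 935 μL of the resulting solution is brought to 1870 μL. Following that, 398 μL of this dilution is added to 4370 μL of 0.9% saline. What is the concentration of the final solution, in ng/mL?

Overall dilution factor = 15 × 10 × 10 × 10 × 2 × 11.98 = 3.59 × 10⁵.
386 mg/L / 3.59 × 10⁵ = 1.07 × 10⁻³ mg/L = 1.07 ng/mL.

1.07 ng/mL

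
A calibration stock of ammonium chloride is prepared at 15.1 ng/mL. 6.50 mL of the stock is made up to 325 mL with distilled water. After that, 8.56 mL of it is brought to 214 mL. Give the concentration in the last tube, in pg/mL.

Overall dilution factor = 50 × 25 = 1250.
15.1 ng/mL / 1250 = 0.0121 ng/mL = 12.1 pg/mL.

12.1 pg/mL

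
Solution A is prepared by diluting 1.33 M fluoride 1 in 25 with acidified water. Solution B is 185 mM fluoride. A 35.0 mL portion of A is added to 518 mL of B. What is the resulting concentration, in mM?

C_A = 1.33 M / 25 = 0.0532 M.
C_B = 185 mM = 0.185 M.
C_mix = (C_A·V_A + C_B·V_B)/(V_A + V_B) = (0.0532×35.0 + 0.185×518) / 553.0 = 0.177 M = 177 mM.

177 mM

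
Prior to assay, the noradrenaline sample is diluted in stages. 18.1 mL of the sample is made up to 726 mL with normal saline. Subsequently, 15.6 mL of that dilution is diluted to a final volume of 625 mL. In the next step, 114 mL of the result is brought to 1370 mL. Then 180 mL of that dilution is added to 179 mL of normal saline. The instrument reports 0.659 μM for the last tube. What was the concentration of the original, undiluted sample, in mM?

25.4 mM

Overall dilution factor = 40.11 × 40.06 × 12.02 × 1.994 = 3.85 × 10⁴.
Original = 0.659 μM × 3.85 × 10⁴ = 2.54 × 10⁴ μM = 25.4 mM.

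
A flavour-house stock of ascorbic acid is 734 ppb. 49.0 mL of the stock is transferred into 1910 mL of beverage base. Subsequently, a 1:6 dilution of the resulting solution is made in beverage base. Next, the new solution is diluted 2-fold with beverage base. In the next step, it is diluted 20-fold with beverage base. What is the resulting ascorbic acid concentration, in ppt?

76.5 ppt

Overall dilution factor = 39.98 × 6 × 2 × 20 = 9595.
734 ppb / 9595 = 0.0765 ppb = 76.5 ppt.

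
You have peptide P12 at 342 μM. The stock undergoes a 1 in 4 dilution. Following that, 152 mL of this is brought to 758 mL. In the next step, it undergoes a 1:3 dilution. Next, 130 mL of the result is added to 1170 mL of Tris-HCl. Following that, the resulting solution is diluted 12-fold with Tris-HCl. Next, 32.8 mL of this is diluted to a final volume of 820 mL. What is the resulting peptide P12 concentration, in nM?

1.91 nM

Overall dilution factor = 4 × 4.987 × 3 × 10 × 12 × 25 = 1.80 × 10⁵.
342 μM / 1.80 × 10⁵ = 1.91 × 10⁻³ μM = 1.91 nM.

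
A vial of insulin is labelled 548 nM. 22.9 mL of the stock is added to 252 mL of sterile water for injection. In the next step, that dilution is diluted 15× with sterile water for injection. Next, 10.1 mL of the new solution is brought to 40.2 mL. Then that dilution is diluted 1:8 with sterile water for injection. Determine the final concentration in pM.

Overall dilution factor = 12.00 × 15 × 3.980 × 8 = 5734.
548 nM / 5734 = 0.0956 nM = 95.6 pM.

95.6 pM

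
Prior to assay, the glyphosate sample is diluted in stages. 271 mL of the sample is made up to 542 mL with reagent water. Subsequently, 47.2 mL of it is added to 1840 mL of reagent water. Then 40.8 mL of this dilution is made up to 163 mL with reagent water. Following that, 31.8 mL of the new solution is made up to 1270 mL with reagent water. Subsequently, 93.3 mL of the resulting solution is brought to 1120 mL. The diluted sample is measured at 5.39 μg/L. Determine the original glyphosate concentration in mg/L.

826 mg/L

Overall dilution factor = 2 × 39.98 × 3.995 × 39.94 × 12.00 = 1.53 × 10⁵.
Original = 5.39 μg/L × 1.53 × 10⁵ = 8.26 × 10⁵ μg/L = 826 mg/L.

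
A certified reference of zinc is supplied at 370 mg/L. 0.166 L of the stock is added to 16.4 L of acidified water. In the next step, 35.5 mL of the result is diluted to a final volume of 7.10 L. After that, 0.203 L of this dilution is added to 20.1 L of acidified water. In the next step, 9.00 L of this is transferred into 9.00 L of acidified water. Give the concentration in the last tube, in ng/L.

92.7 ng/L

Overall dilution factor = 99.80 × 200 × 100.0 × 2 = 3.99 × 10⁶.
370 mg/L / 3.99 × 10⁶ = 9.27 × 10⁻⁵ mg/L = 92.7 ng/L.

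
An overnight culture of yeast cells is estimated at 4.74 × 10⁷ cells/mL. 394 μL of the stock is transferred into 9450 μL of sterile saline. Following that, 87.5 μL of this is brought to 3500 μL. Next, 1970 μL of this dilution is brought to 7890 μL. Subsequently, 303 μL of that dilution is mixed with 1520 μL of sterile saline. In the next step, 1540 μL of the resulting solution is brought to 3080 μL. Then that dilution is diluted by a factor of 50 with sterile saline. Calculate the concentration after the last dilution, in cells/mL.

Overall dilution factor = 24.98 × 40 × 4.005 × 6.017 × 2 × 50 = 2.41 × 10⁶.
4.74 × 10⁷ cells/mL / 2.41 × 10⁶ = 19.7 cells/mL.

19.7 cells/mL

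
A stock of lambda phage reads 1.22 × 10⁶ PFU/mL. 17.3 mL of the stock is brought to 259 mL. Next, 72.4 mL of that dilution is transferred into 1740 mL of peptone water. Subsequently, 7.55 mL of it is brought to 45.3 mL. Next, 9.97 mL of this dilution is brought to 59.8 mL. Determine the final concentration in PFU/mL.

90.5 PFU/mL

Overall dilution factor = 14.97 × 25.03 × 6 × 5.998 = 1.35 × 10⁴.
1.22 × 10⁶ PFU/mL / 1.35 × 10⁴ = 90.5 PFU/mL.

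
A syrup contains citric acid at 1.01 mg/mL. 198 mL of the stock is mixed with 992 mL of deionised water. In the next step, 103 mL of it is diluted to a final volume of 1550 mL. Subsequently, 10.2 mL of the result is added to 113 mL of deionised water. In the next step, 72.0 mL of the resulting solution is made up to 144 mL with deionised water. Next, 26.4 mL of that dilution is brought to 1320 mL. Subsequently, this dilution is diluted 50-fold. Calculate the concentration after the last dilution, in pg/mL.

185 pg/mL

Overall dilution factor = 6.010 × 15.05 × 12.08 × 2 × 50 × 50 = 5.46 × 10⁶.
1.01 mg/mL / 5.46 × 10⁶ = 1.85 × 10⁻⁷ mg/mL = 185 pg/mL.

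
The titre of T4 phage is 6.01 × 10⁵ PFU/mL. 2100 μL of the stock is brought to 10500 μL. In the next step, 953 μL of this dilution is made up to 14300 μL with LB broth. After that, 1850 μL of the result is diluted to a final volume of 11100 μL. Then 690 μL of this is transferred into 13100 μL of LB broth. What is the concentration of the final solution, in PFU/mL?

66.8 PFU/mL

Overall dilution factor = 5 × 15.01 × 6 × 19.99 = 8997.
6.01 × 10⁵ PFU/mL / 8997 = 66.8 PFU/mL.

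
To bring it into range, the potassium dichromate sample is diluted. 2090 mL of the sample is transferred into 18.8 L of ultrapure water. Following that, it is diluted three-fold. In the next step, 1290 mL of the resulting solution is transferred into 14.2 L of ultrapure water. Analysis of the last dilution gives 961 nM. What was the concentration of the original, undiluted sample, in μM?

Overall dilution factor = 9.995 × 3 × 12.01 = 360.
Original = 961 nM × 360 = 3.46 × 10⁵ nM = 346 μM.

346 μM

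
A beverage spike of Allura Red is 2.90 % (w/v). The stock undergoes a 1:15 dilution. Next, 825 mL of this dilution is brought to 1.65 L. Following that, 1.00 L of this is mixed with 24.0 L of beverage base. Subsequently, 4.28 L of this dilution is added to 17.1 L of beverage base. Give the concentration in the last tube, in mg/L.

7.74 mg/L

Overall dilution factor = 15 × 2 × 25 × 4.995 = 3746.
2.90 % (w/v) / 3746 = 7.74 × 10⁻⁴ % (w/v) = 7.74 mg/L.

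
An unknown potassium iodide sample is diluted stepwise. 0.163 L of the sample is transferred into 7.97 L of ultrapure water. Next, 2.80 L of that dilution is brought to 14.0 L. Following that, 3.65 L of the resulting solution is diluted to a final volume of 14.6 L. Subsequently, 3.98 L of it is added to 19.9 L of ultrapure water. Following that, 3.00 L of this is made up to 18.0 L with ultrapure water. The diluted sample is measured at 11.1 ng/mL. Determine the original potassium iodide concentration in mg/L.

Overall dilution factor = 49.90 × 5 × 4 × 6 × 6 = 3.59 × 10⁴.
Original = 11.1 ng/mL × 3.59 × 10⁴ = 3.99 × 10⁵ ng/mL = 399 mg/L.

399 mg/L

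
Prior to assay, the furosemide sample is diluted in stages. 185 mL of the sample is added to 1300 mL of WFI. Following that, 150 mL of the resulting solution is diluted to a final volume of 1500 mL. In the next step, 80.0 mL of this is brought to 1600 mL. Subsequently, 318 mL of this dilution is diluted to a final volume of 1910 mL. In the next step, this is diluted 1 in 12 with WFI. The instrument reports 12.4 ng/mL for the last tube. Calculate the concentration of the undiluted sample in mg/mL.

Overall dilution factor = 8.027 × 10 × 20 × 6.006 × 12 = 1.16 × 10⁵.
Original = 12.4 ng/mL × 1.16 × 10⁵ = 1.43 × 10⁶ ng/mL = 1.43 mg/mL.

1.43 mg/mL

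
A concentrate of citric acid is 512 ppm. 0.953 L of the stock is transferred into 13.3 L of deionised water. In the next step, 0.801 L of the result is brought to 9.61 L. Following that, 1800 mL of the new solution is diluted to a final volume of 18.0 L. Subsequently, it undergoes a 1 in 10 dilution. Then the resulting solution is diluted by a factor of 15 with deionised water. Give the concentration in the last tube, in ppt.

Overall dilution factor = 14.96 × 12.00 × 10 × 10 × 15 = 2.69 × 10⁵.
512 ppm / 2.69 × 10⁵ = 1.90 × 10⁻³ ppm = 1900 ppt.

1900 ppt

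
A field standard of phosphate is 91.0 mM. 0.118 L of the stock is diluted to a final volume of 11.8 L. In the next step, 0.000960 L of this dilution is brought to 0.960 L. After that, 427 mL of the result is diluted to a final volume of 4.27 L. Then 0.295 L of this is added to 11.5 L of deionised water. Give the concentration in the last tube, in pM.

Overall dilution factor = 100 × 1000 × 10 × 39.98 = 4.00 × 10⁷.
91.0 mM / 4.00 × 10⁷ = 2.28 × 10⁻⁶ mM = 2280 pM.

2280 pM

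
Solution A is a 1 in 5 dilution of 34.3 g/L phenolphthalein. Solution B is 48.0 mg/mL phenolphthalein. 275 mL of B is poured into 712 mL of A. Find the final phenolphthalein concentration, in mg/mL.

C_A = 34.3 g/L / 5 = 6.86 g/L.
C_B = 48.0 mg/mL = 48.0 g/L.
C_mix = (C_A·V_A + C_B·V_B)/(V_A + V_B) = (6.86×712 + 48.0×275) / 987.0 = 18.3 g/L = 18.3 mg/mL.

18.3 mg/mL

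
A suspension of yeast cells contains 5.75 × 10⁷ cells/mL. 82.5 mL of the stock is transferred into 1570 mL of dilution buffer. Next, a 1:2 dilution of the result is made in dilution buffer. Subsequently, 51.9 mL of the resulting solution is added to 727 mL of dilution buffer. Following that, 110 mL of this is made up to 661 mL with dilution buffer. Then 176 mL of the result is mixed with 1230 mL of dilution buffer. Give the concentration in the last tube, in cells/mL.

1990 cells/mL

Overall dilution factor = 20.03 × 2 × 15.01 × 6.009 × 7.989 = 2.89 × 10⁴.
5.75 × 10⁷ cells/mL / 2.89 × 10⁴ = 1990 cells/mL.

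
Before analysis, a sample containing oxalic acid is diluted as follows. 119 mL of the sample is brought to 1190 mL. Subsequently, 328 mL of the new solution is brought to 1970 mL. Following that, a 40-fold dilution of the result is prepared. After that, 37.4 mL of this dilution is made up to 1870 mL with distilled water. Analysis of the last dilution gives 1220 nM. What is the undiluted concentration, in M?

0.147 M

Overall dilution factor = 10 × 6.006 × 40 × 50 = 1.20 × 10⁵.
Original = 1220 nM × 1.20 × 10⁵ = 1.47 × 10⁸ nM = 0.147 M.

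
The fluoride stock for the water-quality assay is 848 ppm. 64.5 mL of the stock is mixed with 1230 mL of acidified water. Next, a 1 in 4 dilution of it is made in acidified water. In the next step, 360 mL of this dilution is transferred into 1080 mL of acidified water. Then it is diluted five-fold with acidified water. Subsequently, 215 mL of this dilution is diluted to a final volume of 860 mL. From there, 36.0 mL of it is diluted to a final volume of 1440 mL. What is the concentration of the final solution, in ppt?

Overall dilution factor = 20.07 × 4 × 4 × 5 × 4 × 40 = 2.57 × 10⁵.
848 ppm / 2.57 × 10⁵ = 3.30 × 10⁻³ ppm = 3300 ppt.

3300 ppt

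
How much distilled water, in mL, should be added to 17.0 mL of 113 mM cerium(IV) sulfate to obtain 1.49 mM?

1270 mL

V₂ = C₁V₁/C₂ = 113 × 17.0 / 1.49 = 1289 mL.
Diluent to add = V₂ − V₁ = 1289 − 17.0 = 1270 mL.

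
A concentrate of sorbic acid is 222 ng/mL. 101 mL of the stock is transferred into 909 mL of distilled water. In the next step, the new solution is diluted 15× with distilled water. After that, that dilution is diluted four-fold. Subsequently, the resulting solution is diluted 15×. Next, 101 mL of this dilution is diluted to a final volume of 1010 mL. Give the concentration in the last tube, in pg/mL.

Overall dilution factor = 10 × 15 × 4 × 15 × 10 = 9.00 × 10⁴.
222 ng/mL / 9.00 × 10⁴ = 2.47 × 10⁻³ ng/mL = 2.47 pg/mL.

2.47 pg/mL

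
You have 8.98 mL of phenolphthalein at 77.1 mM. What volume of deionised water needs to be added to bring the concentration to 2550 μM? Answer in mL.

2550 μM = 2.55 mM.
V₂ = C₁V₁/C₂ = 77.1 × 8.98 / 2.55 = 272 mL.
Diluent to add = V₂ − V₁ = 272 − 8.98 = 263 mL.

263 mL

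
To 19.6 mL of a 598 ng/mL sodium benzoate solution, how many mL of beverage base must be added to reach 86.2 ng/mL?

V₂ = C₁V₁/C₂ = 598 × 19.6 / 86.2 = 136 mL.
Diluent to add = V₂ − V₁ = 136 − 19.6 = 116 mL.

116 mL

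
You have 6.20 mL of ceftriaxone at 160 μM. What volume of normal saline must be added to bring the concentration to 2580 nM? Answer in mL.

378 mL

2580 nM = 2.58 μM.
V₂ = C₁V₁/C₂ = 160 × 6.20 / 2.58 = 384 mL.
Diluent to add = V₂ − V₁ = 384 − 6.20 = 378 mL.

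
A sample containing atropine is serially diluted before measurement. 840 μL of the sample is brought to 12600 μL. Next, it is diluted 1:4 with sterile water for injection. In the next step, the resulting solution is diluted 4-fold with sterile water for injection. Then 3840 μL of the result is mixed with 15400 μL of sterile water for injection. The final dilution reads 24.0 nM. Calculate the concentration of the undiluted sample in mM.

Overall dilution factor = 15 × 4 × 4 × 5.010 = 1202.
Original = 24.0 nM × 1202 = 2.89 × 10⁴ nM = 0.0289 mM.

0.0289 mM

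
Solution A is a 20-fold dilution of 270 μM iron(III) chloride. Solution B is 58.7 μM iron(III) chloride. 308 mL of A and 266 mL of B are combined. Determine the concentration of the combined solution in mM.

C_A = 270 μM / 20 = 13.5 μM.
C_mix = (C_A·V_A + C_B·V_B)/(V_A + V_B) = (13.5×308 + 58.7×266) / 574.0 = 34.4 μM = 0.0344 mM.

0.0344 mM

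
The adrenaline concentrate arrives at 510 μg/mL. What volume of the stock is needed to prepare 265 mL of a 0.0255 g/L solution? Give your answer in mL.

0.0255 g/L = 25.5 μg/mL.
V₁ = C₂V₂/C₁ = 25.5 × 265 / 510 = 13.2 mL.

13.2 mL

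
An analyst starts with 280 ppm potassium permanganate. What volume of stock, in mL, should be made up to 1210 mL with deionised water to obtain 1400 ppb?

6.05 mL

1400 ppb = 1.40 ppm.
V₁ = C₂V₂/C₁ = 1.40 × 1210 / 280 = 6.05 mL.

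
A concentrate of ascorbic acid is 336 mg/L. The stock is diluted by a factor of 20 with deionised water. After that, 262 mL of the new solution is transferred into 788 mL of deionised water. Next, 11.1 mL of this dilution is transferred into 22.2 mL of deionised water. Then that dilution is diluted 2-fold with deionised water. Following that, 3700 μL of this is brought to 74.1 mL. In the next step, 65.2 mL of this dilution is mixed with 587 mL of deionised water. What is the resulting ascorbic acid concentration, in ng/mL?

Overall dilution factor = 20 × 4.008 × 3 × 2 × 20.03 × 10.00 = 9.63 × 10⁴.
336 mg/L / 9.63 × 10⁴ = 3.49 × 10⁻³ mg/L = 3.49 ng/mL.

3.49 ng/mL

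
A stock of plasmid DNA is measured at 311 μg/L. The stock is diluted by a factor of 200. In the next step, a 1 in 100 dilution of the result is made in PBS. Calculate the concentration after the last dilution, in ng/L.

15.5 ng/L

Overall dilution factor = 200 × 100 = 2.00 × 10⁴.
311 μg/L / 2.00 × 10⁴ = 0.0155 μg/L = 15.5 ng/L.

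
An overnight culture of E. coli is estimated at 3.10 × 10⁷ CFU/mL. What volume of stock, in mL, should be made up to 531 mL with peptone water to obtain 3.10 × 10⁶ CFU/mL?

53.1 mL

V₁ = C₂V₂/C₁ = 3.10 × 10⁶ × 531 / 3.10 × 10⁷ = 53.1 mL.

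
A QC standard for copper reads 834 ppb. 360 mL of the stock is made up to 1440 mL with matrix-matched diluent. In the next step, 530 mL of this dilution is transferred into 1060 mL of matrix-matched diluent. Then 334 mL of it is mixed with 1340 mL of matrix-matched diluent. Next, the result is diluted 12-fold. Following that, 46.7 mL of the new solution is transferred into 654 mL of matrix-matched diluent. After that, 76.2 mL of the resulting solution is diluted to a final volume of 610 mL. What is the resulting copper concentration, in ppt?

9.62 ppt

Overall dilution factor = 4 × 3 × 5.012 × 12 × 15.00 × 8.005 = 8.67 × 10⁴.
834 ppb / 8.67 × 10⁴ = 9.62 × 10⁻³ ppb = 9.62 ppt.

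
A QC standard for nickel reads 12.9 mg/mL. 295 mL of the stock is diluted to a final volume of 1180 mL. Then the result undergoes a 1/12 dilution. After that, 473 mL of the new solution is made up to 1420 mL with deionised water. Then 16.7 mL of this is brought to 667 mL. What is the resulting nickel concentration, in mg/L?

Overall dilution factor = 4 × 12 × 3.002 × 39.94 = 5755.
12.9 mg/mL / 5755 = 2.24 × 10⁻³ mg/mL = 2.24 mg/L.

2.24 mg/L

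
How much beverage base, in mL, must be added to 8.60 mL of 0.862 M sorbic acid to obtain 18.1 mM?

401 mL

18.1 mM = 0.0181 M.
V₂ = C₁V₁/C₂ = 0.862 × 8.60 / 0.0181 = 410 mL.
Diluent to add = V₂ − V₁ = 410 − 8.60 = 401 mL.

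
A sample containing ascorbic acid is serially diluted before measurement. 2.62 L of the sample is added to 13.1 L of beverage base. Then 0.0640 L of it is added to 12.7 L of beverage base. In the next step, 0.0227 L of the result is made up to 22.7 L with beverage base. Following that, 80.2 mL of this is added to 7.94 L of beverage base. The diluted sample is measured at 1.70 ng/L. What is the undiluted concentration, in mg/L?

Overall dilution factor = 6 × 199.4 × 1000 × 100.0 = 1.20 × 10⁸.
Original = 1.70 ng/L × 1.20 × 10⁸ = 2.03 × 10⁸ ng/L = 203 mg/L.

203 mg/L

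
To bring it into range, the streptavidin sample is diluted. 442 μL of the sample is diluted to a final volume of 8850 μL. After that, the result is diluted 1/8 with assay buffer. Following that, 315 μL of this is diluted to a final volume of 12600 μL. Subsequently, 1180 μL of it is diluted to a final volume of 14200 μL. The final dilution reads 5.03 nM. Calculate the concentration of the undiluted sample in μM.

388 μM

Overall dilution factor = 20.02 × 8 × 40 × 12.03 = 7.71 × 10⁴.
Original = 5.03 nM × 7.71 × 10⁴ = 3.88 × 10⁵ nM = 388 μM.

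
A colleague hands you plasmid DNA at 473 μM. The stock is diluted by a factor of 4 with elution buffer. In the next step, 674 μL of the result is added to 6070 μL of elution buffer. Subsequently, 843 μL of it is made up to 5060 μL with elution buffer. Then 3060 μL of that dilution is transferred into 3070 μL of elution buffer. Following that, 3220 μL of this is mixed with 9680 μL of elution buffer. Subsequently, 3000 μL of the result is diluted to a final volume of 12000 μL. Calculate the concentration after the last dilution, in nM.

61.3 nM

Overall dilution factor = 4 × 10.01 × 6.002 × 2.003 × 4.006 × 4 = 7712.
473 μM / 7712 = 0.0613 μM = 61.3 nM.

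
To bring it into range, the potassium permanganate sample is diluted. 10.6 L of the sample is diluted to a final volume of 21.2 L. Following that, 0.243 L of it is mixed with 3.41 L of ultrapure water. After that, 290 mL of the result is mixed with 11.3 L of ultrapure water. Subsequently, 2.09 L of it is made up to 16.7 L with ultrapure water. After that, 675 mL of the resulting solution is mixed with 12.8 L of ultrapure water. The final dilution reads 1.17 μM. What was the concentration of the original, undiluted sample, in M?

0.224 M

Overall dilution factor = 2 × 15.03 × 39.97 × 7.990 × 19.96 = 1.92 × 10⁵.
Original = 1.17 μM × 1.92 × 10⁵ = 2.24 × 10⁵ μM = 0.224 M.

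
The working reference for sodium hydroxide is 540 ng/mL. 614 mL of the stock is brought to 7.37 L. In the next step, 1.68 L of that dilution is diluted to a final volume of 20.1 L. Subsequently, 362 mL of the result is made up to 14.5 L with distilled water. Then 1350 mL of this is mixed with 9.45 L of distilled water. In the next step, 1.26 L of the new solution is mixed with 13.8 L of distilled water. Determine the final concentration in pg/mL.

0.982 pg/mL

Overall dilution factor = 12.00 × 11.96 × 40.06 × 8 × 11.95 = 5.50 × 10⁵.
540 ng/mL / 5.50 × 10⁵ = 9.82 × 10⁻⁴ ng/mL = 0.982 pg/mL.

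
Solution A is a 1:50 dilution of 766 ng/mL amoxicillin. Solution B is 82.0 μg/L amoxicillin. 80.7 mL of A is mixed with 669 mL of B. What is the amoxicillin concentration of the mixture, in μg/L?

74.8 μg/L

C_A = 766 ng/mL / 50 = 15.3 ng/mL.
C_B = 82.0 μg/L = 82.0 ng/mL.
C_mix = (C_A·V_A + C_B·V_B)/(V_A + V_B) = (15.3×80.7 + 82.0×669) / 749.7 = 74.8 ng/mL = 74.8 μg/L.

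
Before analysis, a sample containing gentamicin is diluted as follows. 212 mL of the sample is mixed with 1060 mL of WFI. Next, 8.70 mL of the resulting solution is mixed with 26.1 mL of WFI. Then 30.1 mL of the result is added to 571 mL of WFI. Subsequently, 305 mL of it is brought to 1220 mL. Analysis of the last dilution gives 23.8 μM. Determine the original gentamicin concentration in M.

Overall dilution factor = 6 × 4 × 19.97 × 4 = 1917.
Original = 23.8 μM × 1917 = 4.56 × 10⁴ μM = 0.0456 M.

0.0456 M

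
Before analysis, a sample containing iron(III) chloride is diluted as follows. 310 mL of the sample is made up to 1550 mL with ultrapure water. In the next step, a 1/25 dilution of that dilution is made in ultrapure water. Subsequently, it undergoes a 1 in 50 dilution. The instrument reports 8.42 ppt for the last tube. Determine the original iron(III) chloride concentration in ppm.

Overall dilution factor = 5 × 25 × 50 = 6250.
Original = 8.42 ppt × 6250 = 5.26 × 10⁴ ppt = 0.0526 ppm.

0.0526 ppm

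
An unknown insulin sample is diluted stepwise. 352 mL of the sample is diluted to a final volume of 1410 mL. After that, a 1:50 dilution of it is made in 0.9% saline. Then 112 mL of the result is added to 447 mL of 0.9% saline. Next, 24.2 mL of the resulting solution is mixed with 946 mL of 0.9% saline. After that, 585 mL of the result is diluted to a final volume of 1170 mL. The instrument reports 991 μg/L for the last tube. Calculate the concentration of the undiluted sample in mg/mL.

79.4 mg/mL

Overall dilution factor = 4.006 × 50 × 4.991 × 40.09 × 2 = 8.02 × 10⁴.
Original = 991 μg/L × 8.02 × 10⁴ = 7.94 × 10⁷ μg/L = 79.4 mg/mL.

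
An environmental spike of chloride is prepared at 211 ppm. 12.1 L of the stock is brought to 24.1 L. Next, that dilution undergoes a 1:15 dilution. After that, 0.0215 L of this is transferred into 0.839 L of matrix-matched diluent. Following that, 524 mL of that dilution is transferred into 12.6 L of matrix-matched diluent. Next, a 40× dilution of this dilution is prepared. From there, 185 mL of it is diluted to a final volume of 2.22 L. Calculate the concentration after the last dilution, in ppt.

Overall dilution factor = 1.992 × 15 × 40.02 × 25.05 × 40 × 12 = 1.44 × 10⁷.
211 ppm / 1.44 × 10⁷ = 1.47 × 10⁻⁵ ppm = 14.7 ppt.

14.7 ppt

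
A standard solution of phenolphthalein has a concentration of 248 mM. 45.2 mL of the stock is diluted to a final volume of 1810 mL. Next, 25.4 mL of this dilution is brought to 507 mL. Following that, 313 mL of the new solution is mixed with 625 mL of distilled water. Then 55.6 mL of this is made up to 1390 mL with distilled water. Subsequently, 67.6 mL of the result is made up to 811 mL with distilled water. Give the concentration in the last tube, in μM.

0.345 μM

Overall dilution factor = 40.04 × 19.96 × 2.997 × 25 × 12.00 = 7.18 × 10⁵.
248 mM / 7.18 × 10⁵ = 3.45 × 10⁻⁴ mM = 0.345 μM.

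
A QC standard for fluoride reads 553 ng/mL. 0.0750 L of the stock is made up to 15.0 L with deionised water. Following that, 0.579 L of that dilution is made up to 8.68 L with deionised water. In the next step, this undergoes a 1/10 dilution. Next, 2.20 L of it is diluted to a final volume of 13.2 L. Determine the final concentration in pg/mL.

Overall dilution factor = 200 × 14.99 × 10 × 6 = 1.80 × 10⁵.
553 ng/mL / 1.80 × 10⁵ = 3.07 × 10⁻³ ng/mL = 3.07 pg/mL.

3.07 pg/mL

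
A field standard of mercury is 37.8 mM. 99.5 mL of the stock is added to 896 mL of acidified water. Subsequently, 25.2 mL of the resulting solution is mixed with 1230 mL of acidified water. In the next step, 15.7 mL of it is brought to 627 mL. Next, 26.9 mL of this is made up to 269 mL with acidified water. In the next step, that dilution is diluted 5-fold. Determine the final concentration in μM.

0.0380 μM

Overall dilution factor = 10.01 × 49.81 × 39.94 × 10 × 5 = 9.95 × 10⁵.
37.8 mM / 9.95 × 10⁵ = 3.80 × 10⁻⁵ mM = 0.0380 μM.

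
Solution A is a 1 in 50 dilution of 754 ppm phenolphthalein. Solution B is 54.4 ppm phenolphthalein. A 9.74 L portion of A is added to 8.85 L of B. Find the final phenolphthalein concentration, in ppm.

33.8 ppm

C_A = 754 ppm / 50 = 15.1 ppm.
C_mix = (C_A·V_A + C_B·V_B)/(V_A + V_B) = (15.1×9.74 + 54.4×8.85) / 18.59 = 33.8 ppm.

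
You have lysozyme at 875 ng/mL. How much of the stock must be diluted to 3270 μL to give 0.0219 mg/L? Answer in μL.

81.8 μL

0.0219 mg/L = 21.9 ng/mL.
V₁ = C₂V₂/C₁ = 21.9 × 3270 / 875 = 81.8 μL.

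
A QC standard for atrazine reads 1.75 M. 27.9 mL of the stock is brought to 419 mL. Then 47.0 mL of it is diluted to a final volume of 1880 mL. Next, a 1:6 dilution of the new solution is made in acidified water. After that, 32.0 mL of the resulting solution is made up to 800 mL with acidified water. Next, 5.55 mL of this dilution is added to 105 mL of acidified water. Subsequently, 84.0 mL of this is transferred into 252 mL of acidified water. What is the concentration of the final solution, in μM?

Overall dilution factor = 15.02 × 40 × 6 × 25 × 19.92 × 4 = 7.18 × 10⁶.
1.75 M / 7.18 × 10⁶ = 2.44 × 10⁻⁷ M = 0.244 μM.

0.244 μM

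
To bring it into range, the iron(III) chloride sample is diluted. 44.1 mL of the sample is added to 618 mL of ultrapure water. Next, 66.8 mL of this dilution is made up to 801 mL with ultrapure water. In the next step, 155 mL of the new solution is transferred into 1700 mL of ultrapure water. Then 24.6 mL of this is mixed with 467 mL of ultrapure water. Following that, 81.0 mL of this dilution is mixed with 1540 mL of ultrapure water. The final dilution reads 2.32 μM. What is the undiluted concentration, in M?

2.00 M

Overall dilution factor = 15.01 × 11.99 × 11.97 × 19.98 × 20.01 = 8.62 × 10⁵.
Original = 2.32 μM × 8.62 × 10⁵ = 2.00 × 10⁶ μM = 2.00 M.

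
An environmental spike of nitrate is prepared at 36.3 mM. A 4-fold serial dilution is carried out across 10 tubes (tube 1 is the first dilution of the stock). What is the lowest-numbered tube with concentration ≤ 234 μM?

Tube n has concentration 36.3 mM / 4ⁿ.
Need 4ⁿ ≥ 36.3 mM / 234 μM = 155, so n ≥ 3.64.
First such tube: n = 4.

tube 4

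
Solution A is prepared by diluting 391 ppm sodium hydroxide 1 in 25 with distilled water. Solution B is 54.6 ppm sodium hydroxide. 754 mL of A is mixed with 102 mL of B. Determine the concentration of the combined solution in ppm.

20.3 ppm

C_A = 391 ppm / 25 = 15.6 ppm.
C_mix = (C_A·V_A + C_B·V_B)/(V_A + V_B) = (15.6×754 + 54.6×102) / 856.0 = 20.3 ppm.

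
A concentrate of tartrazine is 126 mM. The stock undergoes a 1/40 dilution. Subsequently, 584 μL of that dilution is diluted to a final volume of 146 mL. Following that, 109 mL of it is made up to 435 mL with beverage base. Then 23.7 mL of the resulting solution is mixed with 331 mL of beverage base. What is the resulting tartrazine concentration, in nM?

Overall dilution factor = 40 × 250 × 3.991 × 14.97 = 5.97 × 10⁵.
126 mM / 5.97 × 10⁵ = 2.11 × 10⁻⁴ mM = 211 nM.

211 nM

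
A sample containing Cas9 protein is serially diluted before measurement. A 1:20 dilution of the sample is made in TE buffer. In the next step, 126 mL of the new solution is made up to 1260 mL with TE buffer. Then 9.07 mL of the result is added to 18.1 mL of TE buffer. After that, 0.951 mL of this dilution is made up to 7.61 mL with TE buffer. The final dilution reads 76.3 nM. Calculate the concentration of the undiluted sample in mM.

0.366 mM

Overall dilution factor = 20 × 10 × 2.996 × 8.002 = 4794.
Original = 76.3 nM × 4794 = 3.66 × 10⁵ nM = 0.366 mM.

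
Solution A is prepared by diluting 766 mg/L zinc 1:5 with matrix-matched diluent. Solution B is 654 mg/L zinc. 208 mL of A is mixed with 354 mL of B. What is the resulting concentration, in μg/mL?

469 μg/mL

C_A = 766 mg/L / 5 = 153 mg/L.
C_mix = (C_A·V_A + C_B·V_B)/(V_A + V_B) = (153×208 + 654×354) / 562.0 = 469 mg/L = 469 μg/mL.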